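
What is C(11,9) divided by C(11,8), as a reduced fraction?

C(n,k+1)/C(n,k) = (n−k)/(k+1) = (11−8)/(8+1) = 3/9 = 1/3.

1/3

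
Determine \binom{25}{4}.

C(25,4) = (25·24·23·22) / 4! = 303600 / 24 = 12650.

12650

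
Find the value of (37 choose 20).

15905368710

C(37,20) = C(37,17) by symmetry.
C(37,17) = (37·36·35·34·33·32·31·30·29·28·27·26·25·24·23·22·21) / 17! = 5657339689378493276160000 / 355687428096000 = 15905368710.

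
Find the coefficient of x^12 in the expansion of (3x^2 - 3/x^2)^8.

-52488

General term: C(8,j)·(3x^2)^j·(-3/x^2)^(8-j), with x-exponent 2j − 2(8−j) = 4j − 16.
Set 4j − 16 = 12: j = 7.
C(8,7) = 8; 3^7 = 2187; (-3)^1 = -3.
Coefficient = 8 · 2187 · (-3) = -52488.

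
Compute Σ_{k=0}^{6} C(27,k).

1 + 27 + 351 + 2925 + 17550 + 80730 + 296010 = 397594.

397594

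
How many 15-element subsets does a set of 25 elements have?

C(25,15) = C(25,10) by symmetry.
C(25,10) = (25·24·23·22·21·20·19·18·17·16) / 10! = 11861676288000 / 3628800 = 3268760.

3268760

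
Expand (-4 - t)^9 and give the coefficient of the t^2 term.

-589824

The general term is C(9,j)·(-4)^j·(-t)^(9-j); the t^2 term has j = 7.
C(9,7) = 36.
Coefficient = C(9,7) · (-4)^7 = 36 · (-16384) = -589824.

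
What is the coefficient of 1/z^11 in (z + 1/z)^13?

13

General term: C(13,j)·(z)^j·(1/z)^(13-j), with z-exponent 1j − 1(13−j) = 2j − 13.
Set 2j − 13 = -11: j = 1.
C(13,1) = 13; 1^1 = 1; 1^12 = 1.
Coefficient = 13 · 1 · 1 = 13.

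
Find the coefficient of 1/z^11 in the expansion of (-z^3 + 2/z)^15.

General term: C(15,j)·(-z^3)^j·(2/z)^(15-j), with z-exponent 3j − 1(15−j) = 4j − 15.
Set 4j − 15 = -11: j = 1.
C(15,1) = 15; (-1)^1 = -1; 2^14 = 16384.
Coefficient = 15 · (-1) · 16384 = -245760.

-245760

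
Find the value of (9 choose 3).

84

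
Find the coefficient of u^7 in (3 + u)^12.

The general term is C(12,j)·(3)^j·(u)^(12-j); the u^7 term has j = 5.
C(12,5) = 792.
Coefficient = C(12,5) · 3^5 = 792 · 243 = 192456.

192456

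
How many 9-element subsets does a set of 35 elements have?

C(35,9) = (35·34·33·32·31·30·29·28·27) / 9! = 25622035084800 / 362880 = 70607460.

70607460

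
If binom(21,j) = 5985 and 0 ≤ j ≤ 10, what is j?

4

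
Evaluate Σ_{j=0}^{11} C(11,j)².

By Vandermonde's identity, Σ C(11,j)² = C(22,11) = 705432.

705432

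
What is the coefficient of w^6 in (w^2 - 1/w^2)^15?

5005

General term: C(15,j)·(w^2)^j·(-1/w^2)^(15-j), with w-exponent 2j − 2(15−j) = 4j − 30.
Set 4j − 30 = 6: j = 9.
C(15,9) = 5005; 1^9 = 1; (-1)^6 = 1.
Coefficient = 5005 · 1 · 1 = 5005.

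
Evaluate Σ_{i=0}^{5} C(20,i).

21700

1 + 20 + 190 + 1140 + 4845 + 15504 = 21700.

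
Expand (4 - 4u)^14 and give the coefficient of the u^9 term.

-537407782912

The general term is C(14,j)·(4)^j·(-4u)^(14-j); the u^9 term has j = 5.
C(14,5) = 2002.
Coefficient = C(14,5) · 4^5 · (-4)^9 = 2002 · 1024 · (-262144) = -537407782912.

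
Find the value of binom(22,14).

C(22,14) = C(22,8) by symmetry.
C(22,8) = (22·21·20·19·18·17·16·15) / 8! = 12893126400 / 40320 = 319770.

319770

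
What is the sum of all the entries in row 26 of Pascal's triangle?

Setting x = 1 in (1+x)^26 gives Σ C(26,k) = 2^26 = 67108864.

67108864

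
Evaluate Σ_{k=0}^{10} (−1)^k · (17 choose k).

8008

The partial alternating sum Σ_{k=0}^{10} (−1)^k C(17,k) = (−1)^10 C(16,10) = 8008.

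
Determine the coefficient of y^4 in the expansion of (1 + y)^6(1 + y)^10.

1820

(1 + y)^6(1 + y)^10 = (1 + y)^16, so the coefficient of y^4 is C(16,4)·1^4 = 1820·1 = 1820.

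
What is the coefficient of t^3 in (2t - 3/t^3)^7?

-1344

General term: C(7,j)·(2t)^j·(-3/t^3)^(7-j), with t-exponent 1j − 3(7−j) = 4j − 21.
Set 4j − 21 = 3: j = 6.
C(7,6) = 7; 2^6 = 64; (-3)^1 = -3.
Coefficient = 7 · 64 · (-3) = -1344.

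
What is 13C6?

1716

C(13,6) = (13·12·11·10·9·8) / 6! = 1235520 / 720 = 1716.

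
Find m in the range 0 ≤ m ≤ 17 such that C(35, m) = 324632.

5

C(35,m) increases on 0 ≤ m ≤ 17. C(35,4) = 52360 and C(35,5) = 324632, so m = 5.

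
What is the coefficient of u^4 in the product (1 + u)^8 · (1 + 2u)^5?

2470

Coefficient of u^4 = Σ_{j} C(8,j)·1^j·C(5,4-j)·2^(4-j) for j from 0 to 4.
= 80 + 640 + 1120 + 560 + 70 = 2470.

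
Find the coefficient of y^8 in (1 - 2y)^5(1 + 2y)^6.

Coefficient of y^8 = Σ_{j} C(5,j)·(-2)^j·C(6,8-j)·2^(8-j) for j from 2 to 5.
= 2560 + (-15360) + 19200 + (-5120) = 1280.

1280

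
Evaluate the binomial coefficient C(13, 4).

715

C(13,4) = (13·12·11·10) / 4! = 17160 / 24 = 715.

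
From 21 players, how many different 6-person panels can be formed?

54264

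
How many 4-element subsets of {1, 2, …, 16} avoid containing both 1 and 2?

1729

All 4-subsets: C(16,4) = 1820. Those containing both fixed elements: C(14,2) = 91.
1820 − 91 = 1729.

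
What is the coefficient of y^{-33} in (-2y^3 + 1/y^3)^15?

General term: C(15,j)·(-2y^3)^j·(1/y^3)^(15-j), with y-exponent 3j − 3(15−j) = 6j − 45.
Set 6j − 45 = -33: j = 2.
C(15,2) = 105; (-2)^2 = 4; 1^13 = 1.
Coefficient = 105 · 4 · 1 = 420.

420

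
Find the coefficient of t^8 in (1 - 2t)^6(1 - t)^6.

9420

Coefficient of t^8 = Σ_{j} C(6,j)·(-2)^j·C(6,8-j)·(-1)^(8-j) for j from 2 to 6.
= 60 + 960 + 3600 + 3840 + 960 = 9420.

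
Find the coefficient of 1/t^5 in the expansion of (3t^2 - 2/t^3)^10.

-1959552

General term: C(10,j)·(3t^2)^j·(-2/t^3)^(10-j), with t-exponent 2j − 3(10−j) = 5j − 30.
Set 5j − 30 = -5: j = 5.
C(10,5) = 252; 3^5 = 243; (-2)^5 = -32.
Coefficient = 252 · 243 · (-32) = -1959552.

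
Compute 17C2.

C(17,2) = (17·16) / 2! = 272 / 2 = 136.

136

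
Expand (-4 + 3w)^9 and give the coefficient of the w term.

The general term is C(9,j)·(-4)^j·(3w)^(9-j); the w^1 term has j = 8.
C(9,8) = 9.
Coefficient = C(9,8) · (-4)^8 · 3^1 = 9 · 65536 · 3 = 1769472.

1769472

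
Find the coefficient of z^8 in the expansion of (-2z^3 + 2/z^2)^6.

960

General term: C(6,j)·(-2z^3)^j·(2/z^2)^(6-j), with z-exponent 3j − 2(6−j) = 5j − 12.
Set 5j − 12 = 8: j = 4.
C(6,4) = 15; (-2)^4 = 16; 2^2 = 4.
Coefficient = 15 · 16 · 4 = 960.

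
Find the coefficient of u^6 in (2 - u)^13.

The general term is C(13,j)·(2)^j·(-u)^(13-j); the u^6 term has j = 7.
C(13,7) = 1716.
Coefficient = C(13,7) · 2^7 = 1716 · 128 = 219648.

219648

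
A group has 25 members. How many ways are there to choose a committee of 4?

12650

This is C(25,4) = 12650.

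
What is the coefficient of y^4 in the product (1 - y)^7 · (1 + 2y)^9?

Coefficient of y^4 = Σ_{j} C(7,j)·(-1)^j·C(9,4-j)·2^(4-j) for j from 0 to 4.
= 2016 + (-4704) + 3024 + (-630) + 35 = -259.

-259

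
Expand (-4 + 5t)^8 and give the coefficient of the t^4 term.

11200000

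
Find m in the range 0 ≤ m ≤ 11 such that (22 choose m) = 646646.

C(22,m) increases on 0 ≤ m ≤ 11. C(22,9) = 497420 and C(22,10) = 646646, so m = 10.

10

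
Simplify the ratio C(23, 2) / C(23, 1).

C(n,k+1)/C(n,k) = (n−k)/(k+1) = (23−1)/(1+1) = 22/2 = 11.

11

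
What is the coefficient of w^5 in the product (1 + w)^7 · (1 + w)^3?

252

(1 + w)^7(1 + w)^3 = (1 + w)^10, so the coefficient of w^5 is C(10,5)·1^5 = 252·1 = 252.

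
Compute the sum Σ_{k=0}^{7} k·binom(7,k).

Since k·C(7,k) = 7·C(6,k−1), the sum is 7·2^6 = 7·64 = 448.

448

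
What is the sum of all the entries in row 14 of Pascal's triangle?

Setting x = 1 in (1+x)^14 gives Σ C(14,j) = 2^14 = 16384.

16384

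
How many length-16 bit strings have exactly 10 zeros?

Choose the 10 positions: C(16,10) = 8008.

8008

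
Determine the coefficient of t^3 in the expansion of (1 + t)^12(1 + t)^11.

1771

(1 + t)^12(1 + t)^11 = (1 + t)^23, so the coefficient of t^3 is C(23,3)·1^3 = 1771·1 = 1771.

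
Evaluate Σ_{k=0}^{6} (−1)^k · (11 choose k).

210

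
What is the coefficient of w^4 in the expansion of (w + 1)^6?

15

The general term is C(6,j)·(w)^j·(1)^(6-j); the w^4 term has j = 4.
C(6,4) = 15.
Coefficient = C(6,4) = 15.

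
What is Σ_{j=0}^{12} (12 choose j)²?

2704156

By Vandermonde's identity, Σ C(12,j)² = C(24,12) = 2704156.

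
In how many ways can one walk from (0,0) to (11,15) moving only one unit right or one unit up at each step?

Each path is a sequence of 26 steps with 11 rights: C(26,11) = 7726160.

7726160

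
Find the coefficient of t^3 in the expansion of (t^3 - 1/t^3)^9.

126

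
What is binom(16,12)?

C(16,12) = C(16,4) by symmetry.
C(16,4) = (16·15·14·13) / 4! = 43680 / 24 = 1820.

1820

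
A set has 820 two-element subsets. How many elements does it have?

41

n(n−1)/2 = 820 ⇒ n(n−1) = 1640. Since 41·40 = 1640, n = 41.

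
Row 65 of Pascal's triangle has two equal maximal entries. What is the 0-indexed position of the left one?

For odd n = 65, C(65,j) peaks at j = (n−1)/2 and (n+1)/2; the lower is 32.

32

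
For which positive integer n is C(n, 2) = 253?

n(n−1)/2 = 253 ⇒ n(n−1) = 506. Since 23·22 = 506, n = 23.

23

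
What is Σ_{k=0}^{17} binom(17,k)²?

Σ C(17,k)² is the coefficient of x^17 in (1+x)^17(1+x)^17 = (1+x)^34, i.e. C(34,17) = 2333606220.

2333606220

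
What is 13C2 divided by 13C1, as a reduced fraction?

6

C(n,k+1)/C(n,k) = (n−k)/(k+1) = (13−1)/(1+1) = 12/2 = 6.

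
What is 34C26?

18156204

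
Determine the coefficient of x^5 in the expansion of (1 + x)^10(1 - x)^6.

Coefficient of x^5 = Σ_{j} C(10,j)·1^j·C(6,5-j)·(-1)^(5-j) for j from 0 to 5.
= (-6) + 150 + (-900) + 1800 + (-1260) + 252 = 36.

36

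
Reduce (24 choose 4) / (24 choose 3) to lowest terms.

C(n,k+1)/C(n,k) = (n−k)/(k+1) = (24−3)/(3+1) = 21/4.

21/4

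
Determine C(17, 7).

C(17,7) = (17·16·15·14·13·12·11) / 7! = 98017920 / 5040 = 19448.

19448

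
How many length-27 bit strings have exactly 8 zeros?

2220075

Choose the 8 positions: C(27,8) = 2220075.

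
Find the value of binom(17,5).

C(17,5) = (17·16·15·14·13) / 5! = 742560 / 120 = 6188.

6188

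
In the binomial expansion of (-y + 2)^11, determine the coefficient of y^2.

28160

The general term is C(11,j)·(-y)^j·(2)^(11-j); the y^2 term has j = 2.
C(11,2) = 55.
Coefficient = C(11,2) · 2^9 = 55 · 512 = 28160.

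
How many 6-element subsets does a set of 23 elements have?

100947

C(23,6) = (23·22·21·20·19·18) / 6! = 72681840 / 720 = 100947.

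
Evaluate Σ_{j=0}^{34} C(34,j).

Setting x = 1 in (1+x)^34 gives Σ C(34,j) = 2^34 = 17179869184.

17179869184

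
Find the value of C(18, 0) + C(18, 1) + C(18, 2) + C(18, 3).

988

1 + 18 + 153 + 816 = 988.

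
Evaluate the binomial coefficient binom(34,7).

5379616

C(34,7) = (34·33·32·31·30·29·28) / 7! = 27113264640 / 5040 = 5379616.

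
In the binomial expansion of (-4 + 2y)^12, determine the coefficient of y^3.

The general term is C(12,j)·(-4)^j·(2y)^(12-j); the y^3 term has j = 9.
C(12,9) = 220.
Coefficient = C(12,9) · (-4)^9 · 2^3 = 220 · (-262144) · 8 = -461373440.

-461373440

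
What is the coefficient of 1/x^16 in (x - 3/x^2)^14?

59108049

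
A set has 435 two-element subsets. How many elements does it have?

n(n−1)/2 = 435 ⇒ n(n−1) = 870. Since 30·29 = 870, n = 30.

30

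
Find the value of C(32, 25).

3365856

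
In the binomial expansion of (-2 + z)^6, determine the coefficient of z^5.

The general term is C(6,j)·(-2)^j·(z)^(6-j); the z^5 term has j = 1.
C(6,1) = 6.
Coefficient = C(6,1) · (-2)^1 = 6 · (-2) = -12.

-12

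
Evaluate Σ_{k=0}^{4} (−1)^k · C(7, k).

15

The partial alternating sum Σ_{k=0}^{4} (−1)^k C(7,k) = (−1)^4 C(6,4) = 15.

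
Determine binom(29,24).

118755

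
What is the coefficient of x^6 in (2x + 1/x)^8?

1024

General term: C(8,j)·(2x)^j·(1/x)^(8-j), with x-exponent 1j − 1(8−j) = 2j − 8.
Set 2j − 8 = 6: j = 7.
C(8,7) = 8; 2^7 = 128; 1^1 = 1.
Coefficient = 8 · 128 · 1 = 1024.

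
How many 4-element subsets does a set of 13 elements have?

715

C(13,4) = (13·12·11·10) / 4! = 17160 / 24 = 715.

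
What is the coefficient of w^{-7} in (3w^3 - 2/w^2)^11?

General term: C(11,j)·(3w^3)^j·(-2/w^2)^(11-j), with w-exponent 3j − 2(11−j) = 5j − 22.
Set 5j − 22 = -7: j = 3.
C(11,3) = 165; 3^3 = 27; (-2)^8 = 256.
Coefficient = 165 · 27 · 256 = 1140480.

1140480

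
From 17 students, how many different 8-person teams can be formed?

24310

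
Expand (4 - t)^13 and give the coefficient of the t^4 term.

187432960

The general term is C(13,j)·(4)^j·(-t)^(13-j); the t^4 term has j = 9.
C(13,9) = 715.
Coefficient = C(13,9) · 4^9 = 715 · 262144 = 187432960.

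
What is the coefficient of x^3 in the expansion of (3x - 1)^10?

-3240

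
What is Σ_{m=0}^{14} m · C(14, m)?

114688

Since m·C(14,m) = 14·C(13,m−1), the sum is 14·2^13 = 14·8192 = 114688.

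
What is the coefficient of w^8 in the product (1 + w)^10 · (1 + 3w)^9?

10062270

Coefficient of w^8 = Σ_{j} C(10,j)·1^j·C(9,8-j)·3^(8-j) for j from 0 to 8.
= 59049 + 787320 + 2755620 + 3674160 + 2143260 + 571536 + 68040 + 3240 + 45 = 10062270.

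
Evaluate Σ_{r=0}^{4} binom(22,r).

9109

1 + 22 + 231 + 1540 + 7315 = 9109.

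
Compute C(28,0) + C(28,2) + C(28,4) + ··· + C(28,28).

Even-j terms of row 28 sum to 2^27 = 134217728.

134217728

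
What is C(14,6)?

3003

C(14,6) = (14·13·12·11·10·9) / 6! = 2162160 / 720 = 3003.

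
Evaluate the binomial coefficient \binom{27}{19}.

2220075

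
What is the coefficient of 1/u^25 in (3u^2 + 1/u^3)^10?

30

General term: C(10,j)·(3u^2)^j·(1/u^3)^(10-j), with u-exponent 2j − 3(10−j) = 5j − 30.
Set 5j − 30 = -25: j = 1.
C(10,1) = 10; 3^1 = 3; 1^9 = 1.
Coefficient = 10 · 3 · 1 = 30.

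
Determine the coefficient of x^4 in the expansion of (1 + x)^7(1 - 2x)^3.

21

Coefficient of x^4 = Σ_{j} C(7,j)·1^j·C(3,4-j)·(-2)^(4-j) for j from 1 to 4.
= (-56) + 252 + (-210) + 35 = 21.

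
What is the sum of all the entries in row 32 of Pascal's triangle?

4294967296

The entries of row 32 sum to 2^32 = 4294967296.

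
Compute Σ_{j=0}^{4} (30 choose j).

31931

1 + 30 + 435 + 4060 + 27405 = 31931.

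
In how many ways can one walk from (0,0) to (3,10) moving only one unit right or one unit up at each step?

Each path is a sequence of 13 steps with 3 rights: C(13,3) = 286.

286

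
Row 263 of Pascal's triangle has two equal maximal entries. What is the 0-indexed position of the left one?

For odd n = 263, C(263,m) peaks at m = (n−1)/2 and (n+1)/2; the lower is 131.

131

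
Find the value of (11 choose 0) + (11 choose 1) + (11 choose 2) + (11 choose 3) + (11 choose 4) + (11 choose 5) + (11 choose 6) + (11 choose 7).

1816

1 + 11 + 55 + 165 + 330 + 462 + 462 + 330 = 1816.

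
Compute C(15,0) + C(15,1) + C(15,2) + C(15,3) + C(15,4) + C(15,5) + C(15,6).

9949

1 + 15 + 105 + 455 + 1365 + 3003 + 5005 = 9949.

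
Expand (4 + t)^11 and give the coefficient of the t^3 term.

10813440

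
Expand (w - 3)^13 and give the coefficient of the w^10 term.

-7722

The general term is C(13,j)·(w)^j·(-3)^(13-j); the w^10 term has j = 10.
C(13,10) = 286.
Coefficient = C(13,10) · (-3)^3 = 286 · (-27) = -7722.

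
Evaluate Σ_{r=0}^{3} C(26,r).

2952

1 + 26 + 325 + 2600 = 2952.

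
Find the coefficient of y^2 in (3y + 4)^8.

1032192

The general term is C(8,j)·(3y)^j·(4)^(8-j); the y^2 term has j = 2.
C(8,2) = 28.
Coefficient = C(8,2) · 3^2 · 4^6 = 28 · 9 · 4096 = 1032192.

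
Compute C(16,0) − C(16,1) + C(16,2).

105

The partial alternating sum Σ_{k=0}^{2} (−1)^k C(16,k) = (−1)^2 C(15,2) = 105.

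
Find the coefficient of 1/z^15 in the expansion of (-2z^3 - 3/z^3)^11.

General term: C(11,j)·(-2z^3)^j·(-3/z^3)^(11-j), with z-exponent 3j − 3(11−j) = 6j − 33.
Set 6j − 33 = -15: j = 3.
C(11,3) = 165; (-2)^3 = -8; (-3)^8 = 6561.
Coefficient = 165 · (-8) · 6561 = -8660520.

-8660520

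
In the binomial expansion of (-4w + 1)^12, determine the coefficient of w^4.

The general term is C(12,j)·(-4w)^j·(1)^(12-j); the w^4 term has j = 4.
C(12,4) = 495.
Coefficient = C(12,4) · (-4)^4 = 495 · 256 = 126720.

126720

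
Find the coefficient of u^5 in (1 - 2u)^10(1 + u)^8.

672

Coefficient of u^5 = Σ_{j} C(10,j)·(-2)^j·C(8,5-j)·1^(5-j) for j from 0 to 5.
= 56 + (-1400) + 10080 + (-26880) + 26880 + (-8064) = 672.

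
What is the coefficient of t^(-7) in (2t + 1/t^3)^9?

General term: C(9,j)·(2t)^j·(1/t^3)^(9-j), with t-exponent 1j − 3(9−j) = 4j − 27.
Set 4j − 27 = -7: j = 5.
C(9,5) = 126; 2^5 = 32; 1^4 = 1.
Coefficient = 126 · 32 · 1 = 4032.

4032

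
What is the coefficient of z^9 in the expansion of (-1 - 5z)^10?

19531250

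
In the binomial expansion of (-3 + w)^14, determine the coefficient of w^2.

The general term is C(14,j)·(-3)^j·(w)^(14-j); the w^2 term has j = 12.
C(14,12) = 91.
Coefficient = C(14,12) · (-3)^12 = 91 · 531441 = 48361131.

48361131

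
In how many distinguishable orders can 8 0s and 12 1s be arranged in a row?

Choose positions for the 0s: C(20,8) = 125970.

125970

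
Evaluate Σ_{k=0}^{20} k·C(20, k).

Differentiating (1+x)^20 and setting x=1: Σ k·C(20,k) = 20·2^19 = 10485760.

10485760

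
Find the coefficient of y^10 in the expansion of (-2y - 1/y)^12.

24576

General term: C(12,j)·(-2y)^j·(-1/y)^(12-j), with y-exponent 1j − 1(12−j) = 2j − 12.
Set 2j − 12 = 10: j = 11.
C(12,11) = 12; (-2)^11 = -2048; (-1)^1 = -1.
Coefficient = 12 · (-2048) · (-1) = 24576.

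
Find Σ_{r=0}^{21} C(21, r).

The entries of row 21 sum to 2^21 = 2097152.

2097152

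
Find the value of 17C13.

2380

C(17,13) = C(17,4) by symmetry.
C(17,4) = (17·16·15·14) / 4! = 57120 / 24 = 2380.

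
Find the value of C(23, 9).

C(23,9) = (23·22·21·20·19·18·17·16·15) / 9! = 296541907200 / 362880 = 817190.

817190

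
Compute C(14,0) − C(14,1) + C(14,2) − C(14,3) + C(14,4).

715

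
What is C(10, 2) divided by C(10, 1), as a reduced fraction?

C(n,k+1)/C(n,k) = (n−k)/(k+1) = (10−1)/(1+1) = 9/2.

9/2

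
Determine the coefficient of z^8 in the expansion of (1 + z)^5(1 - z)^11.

Coefficient of z^8 = Σ_{j} C(5,j)·1^j·C(11,8-j)·(-1)^(8-j) for j from 0 to 5.
= 165 + (-1650) + 4620 + (-4620) + 1650 + (-165) = 0.

0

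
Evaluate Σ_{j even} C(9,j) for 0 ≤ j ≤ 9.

Even-j terms of row 9 sum to 2^8 = 256.

256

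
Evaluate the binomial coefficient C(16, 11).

C(16,11) = C(16,5) by symmetry.
C(16,5) = (16·15·14·13·12) / 5! = 524160 / 120 = 4368.

4368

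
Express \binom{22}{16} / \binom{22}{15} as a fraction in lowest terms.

7/16

C(n,k+1)/C(n,k) = (n−k)/(k+1) = (22−15)/(15+1) = 7/16.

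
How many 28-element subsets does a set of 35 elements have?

C(35,28) = C(35,7) by symmetry.
C(35,7) = (35·34·33·32·31·30·29) / 7! = 33891580800 / 5040 = 6724520.

6724520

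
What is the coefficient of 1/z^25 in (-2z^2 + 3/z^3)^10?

General term: C(10,j)·(-2z^2)^j·(3/z^3)^(10-j), with z-exponent 2j − 3(10−j) = 5j − 30.
Set 5j − 30 = -25: j = 1.
C(10,1) = 10; (-2)^1 = -2; 3^9 = 19683.
Coefficient = 10 · (-2) · 19683 = -393660.

-393660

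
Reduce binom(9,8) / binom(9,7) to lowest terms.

C(n,k+1)/C(n,k) = (n−k)/(k+1) = (9−7)/(7+1) = 2/8 = 1/4.

1/4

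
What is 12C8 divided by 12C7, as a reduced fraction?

5/8

C(n,k+1)/C(n,k) = (n−k)/(k+1) = (12−7)/(7+1) = 5/8.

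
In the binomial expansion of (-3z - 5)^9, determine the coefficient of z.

-10546875

The general term is C(9,j)·(-3z)^j·(-5)^(9-j); the z^1 term has j = 1.
C(9,1) = 9.
Coefficient = C(9,1) · (-3)^1 · (-5)^8 = 9 · (-3) · 390625 = -10546875.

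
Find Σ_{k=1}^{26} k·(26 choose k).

Since k·C(26,k) = 26·C(25,k−1), the sum is 26·2^25 = 26·33554432 = 872415232.

872415232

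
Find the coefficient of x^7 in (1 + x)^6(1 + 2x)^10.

299660

Coefficient of x^7 = Σ_{j} C(6,j)·1^j·C(10,7-j)·2^(7-j) for j from 0 to 6.
= 15360 + 80640 + 120960 + 67200 + 14400 + 1080 + 20 = 299660.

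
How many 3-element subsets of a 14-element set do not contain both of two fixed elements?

All 3-subsets: C(14,3) = 364. Those containing both fixed elements: C(12,1) = 12.
364 − 12 = 352.

352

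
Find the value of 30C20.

C(30,20) = C(30,10) by symmetry.
C(30,10) = (30·29·28·27·26·25·24·23·22·21) / 10! = 109027350432000 / 3628800 = 30045015.

30045015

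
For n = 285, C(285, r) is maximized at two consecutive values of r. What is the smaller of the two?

For odd n = 285, C(285,r) peaks at r = (n−1)/2 and (n+1)/2; the smaller is 142.

142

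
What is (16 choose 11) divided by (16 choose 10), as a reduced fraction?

6/11

C(n,k+1)/C(n,k) = (n−k)/(k+1) = (16−10)/(10+1) = 6/11.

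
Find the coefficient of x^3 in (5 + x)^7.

21875

The general term is C(7,j)·(5)^j·(x)^(7-j); the x^3 term has j = 4.
C(7,4) = 35.
Coefficient = C(7,4) · 5^4 = 35 · 625 = 21875.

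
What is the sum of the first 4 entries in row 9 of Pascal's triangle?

130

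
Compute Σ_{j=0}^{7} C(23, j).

390656

1 + 23 + 253 + 1771 + 8855 + 33649 + 100947 + 245157 = 390656.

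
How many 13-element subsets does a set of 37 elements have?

3562467300

C(37,13) = (37·36·35·34·33·32·31·30·29·28·27·26·25) / 13! = 22183557976419840000 / 6227020800 = 3562467300.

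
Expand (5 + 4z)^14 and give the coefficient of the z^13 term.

The general term is C(14,j)·(5)^j·(4z)^(14-j); the z^13 term has j = 1.
C(14,1) = 14.
Coefficient = C(14,1) · 5^1 · 4^13 = 14 · 5 · 67108864 = 4697620480.

4697620480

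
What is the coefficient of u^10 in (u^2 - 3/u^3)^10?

405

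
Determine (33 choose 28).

C(33,28) = C(33,5) by symmetry.
C(33,5) = (33·32·31·30·29) / 5! = 28480320 / 120 = 237336.

237336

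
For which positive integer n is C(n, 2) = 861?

42

n(n−1)/2 = 861 ⇒ n(n−1) = 1722. Since 42·41 = 1722, n = 42.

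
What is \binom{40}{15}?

C(40,15) = (40·39·38·37·36·35·34·33·32·31·30·29·28·27·26) / 15! = 52601652673686724608000 / 1307674368000 = 40225345056.

40225345056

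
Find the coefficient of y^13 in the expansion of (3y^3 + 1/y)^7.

5103

General term: C(7,j)·(3y^3)^j·(1/y)^(7-j), with y-exponent 3j − 1(7−j) = 4j − 7.
Set 4j − 7 = 13: j = 5.
C(7,5) = 21; 3^5 = 243; 1^2 = 1.
Coefficient = 21 · 243 · 1 = 5103.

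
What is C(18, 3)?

C(18,3) = (18·17·16) / 3! = 4896 / 6 = 816.

816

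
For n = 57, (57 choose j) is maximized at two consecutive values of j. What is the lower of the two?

28

For odd n = 57, C(57,j) peaks at j = (n−1)/2 and (n+1)/2; the lower is 28.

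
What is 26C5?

C(26,5) = (26·25·24·23·22) / 5! = 7893600 / 120 = 65780.

65780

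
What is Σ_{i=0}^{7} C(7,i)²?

By Vandermonde's identity, Σ C(7,i)² = C(14,7) = 3432.

3432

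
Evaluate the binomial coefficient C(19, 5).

11628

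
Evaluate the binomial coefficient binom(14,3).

364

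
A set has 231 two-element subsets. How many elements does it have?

22

n(n−1)/2 = 231 ⇒ n(n−1) = 462. Since 22·21 = 462, n = 22.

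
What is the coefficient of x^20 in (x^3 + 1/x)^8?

General term: C(8,j)·(x^3)^j·(1/x)^(8-j), with x-exponent 3j − 1(8−j) = 4j − 8.
Set 4j − 8 = 20: j = 7.
C(8,7) = 8; 1^7 = 1; 1^1 = 1.
Coefficient = 8 · 1 · 1 = 8.

8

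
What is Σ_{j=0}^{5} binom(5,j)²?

Σ C(5,j)² is the coefficient of x^5 in (1+x)^5(1+x)^5 = (1+x)^10, i.e. C(10,5) = 252.

252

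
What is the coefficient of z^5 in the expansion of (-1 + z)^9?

The general term is C(9,j)·(-1)^j·(z)^(9-j); the z^5 term has j = 4.
C(9,4) = 126.
Coefficient = C(9,4) = 126.

126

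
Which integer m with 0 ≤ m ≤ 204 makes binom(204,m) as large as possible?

C(204,m) is maximized at m = 204/2 = 102.

102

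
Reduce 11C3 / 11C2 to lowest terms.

C(n,k+1)/C(n,k) = (n−k)/(k+1) = (11−2)/(2+1) = 9/3 = 3.

3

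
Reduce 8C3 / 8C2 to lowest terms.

C(n,k+1)/C(n,k) = (n−k)/(k+1) = (8−2)/(2+1) = 6/3 = 2.

2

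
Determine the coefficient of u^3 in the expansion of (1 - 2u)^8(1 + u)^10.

Coefficient of u^3 = Σ_{j} C(8,j)·(-2)^j·C(10,3-j)·1^(3-j) for j from 0 to 3.
= 120 + (-720) + 1120 + (-448) = 72.

72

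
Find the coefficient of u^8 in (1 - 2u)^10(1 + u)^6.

4500

Coefficient of u^8 = Σ_{j} C(10,j)·(-2)^j·C(6,8-j)·1^(8-j) for j from 2 to 8.
= 180 + (-5760) + 50400 + (-161280) + 201600 + (-92160) + 11520 = 4500.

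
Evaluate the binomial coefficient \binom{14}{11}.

364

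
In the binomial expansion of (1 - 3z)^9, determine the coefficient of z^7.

-78732

The general term is C(9,j)·(1)^j·(-3z)^(9-j); the z^7 term has j = 2.
C(9,2) = 36.
Coefficient = C(9,2) · (-3)^7 = 36 · (-2187) = -78732.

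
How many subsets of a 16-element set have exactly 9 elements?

11440

Choose the 9 positions: C(16,9) = 11440.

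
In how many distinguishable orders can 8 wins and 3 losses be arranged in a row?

Choose positions for the wins: C(11,8) = 165.

165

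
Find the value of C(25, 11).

4457400

C(25,11) = (25·24·23·22·21·20·19·18·17·16·15) / 11! = 177925144320000 / 39916800 = 4457400.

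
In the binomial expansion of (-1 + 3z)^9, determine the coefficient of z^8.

The general term is C(9,j)·(-1)^j·(3z)^(9-j); the z^8 term has j = 1.
C(9,1) = 9.
Coefficient = C(9,1) · (-1)^1 · 3^8 = 9 · (-1) · 6561 = -59049.

-59049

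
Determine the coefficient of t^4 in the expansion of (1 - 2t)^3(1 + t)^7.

21

Coefficient of t^4 = Σ_{j} C(3,j)·(-2)^j·C(7,4-j)·1^(4-j) for j from 0 to 3.
= 35 + (-210) + 252 + (-56) = 21.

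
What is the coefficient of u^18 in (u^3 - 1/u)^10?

-120

General term: C(10,j)·(u^3)^j·(-1/u)^(10-j), with u-exponent 3j − 1(10−j) = 4j − 10.
Set 4j − 10 = 18: j = 7.
C(10,7) = 120; 1^7 = 1; (-1)^3 = -1.
Coefficient = 120 · 1 · (-1) = -120.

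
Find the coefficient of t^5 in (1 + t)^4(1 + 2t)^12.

68664

Coefficient of t^5 = Σ_{j} C(4,j)·1^j·C(12,5-j)·2^(5-j) for j from 0 to 4.
= 25344 + 31680 + 10560 + 1056 + 24 = 68664.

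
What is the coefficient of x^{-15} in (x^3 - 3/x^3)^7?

5103

General term: C(7,j)·(x^3)^j·(-3/x^3)^(7-j), with x-exponent 3j − 3(7−j) = 6j − 21.
Set 6j − 21 = -15: j = 1.
C(7,1) = 7; 1^1 = 1; (-3)^6 = 729.
Coefficient = 7 · 1 · 729 = 5103.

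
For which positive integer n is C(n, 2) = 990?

45

n(n−1)/2 = 990 ⇒ n(n−1) = 1980. Since 45·44 = 1980, n = 45.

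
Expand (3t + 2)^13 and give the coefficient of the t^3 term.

7907328

The general term is C(13,j)·(3t)^j·(2)^(13-j); the t^3 term has j = 3.
C(13,3) = 286.
Coefficient = C(13,3) · 3^3 · 2^10 = 286 · 27 · 1024 = 7907328.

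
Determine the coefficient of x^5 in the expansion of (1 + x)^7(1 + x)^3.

252

Coefficient of x^5 = Σ_{j} C(7,j)·C(3,5-j) for j from 2 to 5.
= 21 + 105 + 105 + 21 = 252.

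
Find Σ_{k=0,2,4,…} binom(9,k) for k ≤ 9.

256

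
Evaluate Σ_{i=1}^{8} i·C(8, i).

1024

Since i·C(8,i) = 8·C(7,i−1), the sum is 8·2^7 = 8·128 = 1024.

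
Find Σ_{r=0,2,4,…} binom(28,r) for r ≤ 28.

Even-r terms of row 28 sum to 2^27 = 134217728.

134217728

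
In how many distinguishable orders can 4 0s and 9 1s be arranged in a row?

715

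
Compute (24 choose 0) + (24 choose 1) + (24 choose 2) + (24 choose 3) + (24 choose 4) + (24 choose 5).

1 + 24 + 276 + 2024 + 10626 + 42504 = 55455.

55455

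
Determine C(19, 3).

969

C(19,3) = (19·18·17) / 3! = 5814 / 6 = 969.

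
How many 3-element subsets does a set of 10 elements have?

C(10,3) = (10·9·8) / 3! = 720 / 6 = 120.

120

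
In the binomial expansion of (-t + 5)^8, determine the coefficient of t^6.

700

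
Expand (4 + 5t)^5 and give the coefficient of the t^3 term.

20000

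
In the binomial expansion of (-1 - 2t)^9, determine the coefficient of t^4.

-2016

The general term is C(9,j)·(-1)^j·(-2t)^(9-j); the t^4 term has j = 5.
C(9,5) = 126.
Coefficient = C(9,5) · (-1)^5 · (-2)^4 = 126 · (-1) · 16 = -2016.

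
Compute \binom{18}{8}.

43758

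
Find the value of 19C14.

11628

C(19,14) = C(19,5) by symmetry.
C(19,5) = (19·18·17·16·15) / 5! = 1395360 / 120 = 11628.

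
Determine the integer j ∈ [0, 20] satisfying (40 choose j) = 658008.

5

C(40,j) increases on 0 ≤ j ≤ 20. C(40,4) = 91390 and C(40,5) = 658008, so j = 5.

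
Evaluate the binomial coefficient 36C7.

8347680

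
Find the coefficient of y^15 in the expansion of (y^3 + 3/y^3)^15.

General term: C(15,j)·(y^3)^j·(3/y^3)^(15-j), with y-exponent 3j − 3(15−j) = 6j − 45.
Set 6j − 45 = 15: j = 10.
C(15,10) = 3003; 1^10 = 1; 3^5 = 243.
Coefficient = 3003 · 1 · 243 = 729729.

729729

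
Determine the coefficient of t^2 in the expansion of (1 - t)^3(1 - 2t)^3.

33

Coefficient of t^2 = Σ_{j} C(3,j)·(-1)^j·C(3,2-j)·(-2)^(2-j) for j from 0 to 2.
= 12 + 18 + 3 = 33.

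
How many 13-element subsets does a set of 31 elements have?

206253075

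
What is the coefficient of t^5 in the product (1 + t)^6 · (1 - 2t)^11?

1172

Coefficient of t^5 = Σ_{j} C(6,j)·1^j·C(11,5-j)·(-2)^(5-j) for j from 0 to 5.
= (-14784) + 31680 + (-19800) + 4400 + (-330) + 6 = 1172.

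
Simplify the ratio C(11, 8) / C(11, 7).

1/2

C(n,k+1)/C(n,k) = (n−k)/(k+1) = (11−7)/(7+1) = 4/8 = 1/2.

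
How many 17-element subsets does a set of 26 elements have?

3124550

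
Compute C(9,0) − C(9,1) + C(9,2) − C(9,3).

-56

The partial alternating sum Σ_{k=0}^{3} (−1)^k C(9,k) = (−1)^3 C(8,3) = -56.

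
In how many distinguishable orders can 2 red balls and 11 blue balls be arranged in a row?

Choose positions for the red balls: C(13,2) = 78.

78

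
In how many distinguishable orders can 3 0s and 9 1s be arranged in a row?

Choose positions for the 0s: C(12,3) = 220.

220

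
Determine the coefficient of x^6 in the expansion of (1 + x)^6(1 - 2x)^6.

141

Coefficient of x^6 = Σ_{j} C(6,j)·1^j·C(6,6-j)·(-2)^(6-j) for j from 0 to 6.
= 64 + (-1152) + 3600 + (-3200) + 900 + (-72) + 1 = 141.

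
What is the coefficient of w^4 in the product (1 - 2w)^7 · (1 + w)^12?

159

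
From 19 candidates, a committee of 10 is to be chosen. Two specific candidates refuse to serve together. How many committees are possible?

68068

All 10-subsets: C(19,10) = 92378. Those containing both fixed elements: C(17,8) = 24310.
92378 − 24310 = 68068.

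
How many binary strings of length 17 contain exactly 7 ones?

Choose the 7 positions: C(17,7) = 19448.

19448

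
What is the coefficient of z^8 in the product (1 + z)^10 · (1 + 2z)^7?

Coefficient of z^8 = Σ_{j} C(10,j)·1^j·C(7,8-j)·2^(8-j) for j from 1 to 8.
= 1280 + 20160 + 80640 + 117600 + 70560 + 17640 + 1680 + 45 = 309605.

309605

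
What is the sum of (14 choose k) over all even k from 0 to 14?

Half of (1+1)^14 + (1−1)^14 gives the even-index sum: 2^13 = 8192.

8192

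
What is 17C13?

2380

C(17,13) = C(17,4) by symmetry.
C(17,4) = (17·16·15·14) / 4! = 57120 / 24 = 2380.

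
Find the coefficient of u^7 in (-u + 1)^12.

-792

The general term is C(12,j)·(-u)^j·(1)^(12-j); the u^7 term has j = 7.
C(12,7) = 792.
Coefficient = C(12,7) · (-1)^7 = 792 · (-1) = -792.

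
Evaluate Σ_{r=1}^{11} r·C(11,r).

11264

Since r·C(11,r) = 11·C(10,r−1), the sum is 11·2^10 = 11·1024 = 11264.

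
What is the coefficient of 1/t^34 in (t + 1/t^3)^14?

91

General term: C(14,j)·(t)^j·(1/t^3)^(14-j), with t-exponent 1j − 3(14−j) = 4j − 42.
Set 4j − 42 = -34: j = 2.
C(14,2) = 91; 1^2 = 1; 1^12 = 1.
Coefficient = 91 · 1 · 1 = 91.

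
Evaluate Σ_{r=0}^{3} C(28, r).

1 + 28 + 378 + 3276 = 3683.

3683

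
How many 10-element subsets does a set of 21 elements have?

C(21,10) = (21·20·19·18·17·16·15·14·13·12) / 10! = 1279935820800 / 3628800 = 352716.

352716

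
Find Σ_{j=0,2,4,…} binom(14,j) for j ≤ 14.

Even-j terms of row 14 sum to 2^13 = 8192.

8192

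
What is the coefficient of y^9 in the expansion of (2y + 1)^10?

5120

The general term is C(10,j)·(2y)^j·(1)^(10-j); the y^9 term has j = 9.
C(10,9) = 10.
Coefficient = C(10,9) · 2^9 = 10 · 512 = 5120.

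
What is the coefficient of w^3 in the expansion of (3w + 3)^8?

367416

The general term is C(8,j)·(3w)^j·(3)^(8-j); the w^3 term has j = 3.
C(8,3) = 56.
Coefficient = C(8,3) · 3^3 · 3^5 = 56 · 27 · 243 = 367416.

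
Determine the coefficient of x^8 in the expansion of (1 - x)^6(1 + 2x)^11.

Coefficient of x^8 = Σ_{j} C(6,j)·(-1)^j·C(11,8-j)·2^(8-j) for j from 0 to 6.
= 42240 + (-253440) + 443520 + (-295680) + 79200 + (-7920) + 220 = 8140.

8140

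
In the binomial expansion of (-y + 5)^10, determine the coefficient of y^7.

-15000

The general term is C(10,j)·(-y)^j·(5)^(10-j); the y^7 term has j = 7.
C(10,7) = 120.
Coefficient = C(10,7) · (-1)^7 · 5^3 = 120 · (-1) · 125 = -15000.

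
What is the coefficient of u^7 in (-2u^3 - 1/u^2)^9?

General term: C(9,j)·(-2u^3)^j·(-1/u^2)^(9-j), with u-exponent 3j − 2(9−j) = 5j − 18.
Set 5j − 18 = 7: j = 5.
C(9,5) = 126; (-2)^5 = -32; (-1)^4 = 1.
Coefficient = 126 · (-32) · 1 = -4032.

-4032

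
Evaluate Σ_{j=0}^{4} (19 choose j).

5036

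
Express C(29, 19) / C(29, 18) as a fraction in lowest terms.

11/19

C(n,k+1)/C(n,k) = (n−k)/(k+1) = (29−18)/(18+1) = 11/19.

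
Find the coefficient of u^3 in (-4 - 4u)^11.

-692060160

The general term is C(11,j)·(-4)^j·(-4u)^(11-j); the u^3 term has j = 8.
C(11,8) = 165.
Coefficient = C(11,8) · (-4)^8 · (-4)^3 = 165 · 65536 · (-64) = -692060160.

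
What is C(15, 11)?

1365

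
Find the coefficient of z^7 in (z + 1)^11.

330

The general term is C(11,j)·(z)^j·(1)^(11-j); the z^7 term has j = 7.
C(11,7) = 330.
Coefficient = C(11,7) = 330.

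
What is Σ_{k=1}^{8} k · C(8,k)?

1024

Since k·C(8,k) = 8·C(7,k−1), the sum is 8·2^7 = 8·128 = 1024.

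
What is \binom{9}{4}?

126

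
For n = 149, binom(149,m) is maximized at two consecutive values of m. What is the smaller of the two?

74

For odd n = 149, C(149,m) peaks at m = (n−1)/2 and (n+1)/2; the smaller is 74.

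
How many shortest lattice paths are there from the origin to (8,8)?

12870

Each path is a sequence of 16 steps with 8 rights: C(16,8) = 12870.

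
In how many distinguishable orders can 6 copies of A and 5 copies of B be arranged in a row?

462

Choose positions for the A's: C(11,6) = 462.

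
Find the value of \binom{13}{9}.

715

C(13,9) = C(13,4) by symmetry.
C(13,4) = (13·12·11·10) / 4! = 17160 / 24 = 715.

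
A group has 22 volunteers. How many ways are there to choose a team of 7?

170544

This is C(22,7) = 170544.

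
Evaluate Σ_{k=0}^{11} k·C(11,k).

11264

Since k·C(11,k) = 11·C(10,k−1), the sum is 11·2^10 = 11·1024 = 11264.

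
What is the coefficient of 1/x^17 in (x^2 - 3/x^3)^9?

General term: C(9,j)·(x^2)^j·(-3/x^3)^(9-j), with x-exponent 2j − 3(9−j) = 5j − 27.
Set 5j − 27 = -17: j = 2.
C(9,2) = 36; 1^2 = 1; (-3)^7 = -2187.
Coefficient = 36 · 1 · (-2187) = -78732.

-78732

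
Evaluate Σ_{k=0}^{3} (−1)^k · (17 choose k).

-560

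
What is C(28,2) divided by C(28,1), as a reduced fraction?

27/2

C(n,k+1)/C(n,k) = (n−k)/(k+1) = (28−1)/(1+1) = 27/2.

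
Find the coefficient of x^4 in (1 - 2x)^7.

The general term is C(7,j)·(1)^j·(-2x)^(7-j); the x^4 term has j = 3.
C(7,3) = 35.
Coefficient = C(7,3) · (-2)^4 = 35 · 16 = 560.

560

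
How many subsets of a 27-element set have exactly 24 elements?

Choose the 24 positions: C(27,24) = 2925.

2925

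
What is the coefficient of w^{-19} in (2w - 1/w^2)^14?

-2912

General term: C(14,j)·(2w)^j·(-1/w^2)^(14-j), with w-exponent 1j − 2(14−j) = 3j − 28.
Set 3j − 28 = -19: j = 3.
C(14,3) = 364; 2^3 = 8; (-1)^11 = -1.
Coefficient = 364 · 8 · (-1) = -2912.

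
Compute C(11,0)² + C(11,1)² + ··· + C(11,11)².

705432

Σ C(11,k)² is the coefficient of x^11 in (1+x)^11(1+x)^11 = (1+x)^22, i.e. C(22,11) = 705432.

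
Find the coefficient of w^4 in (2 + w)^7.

The general term is C(7,j)·(2)^j·(w)^(7-j); the w^4 term has j = 3.
C(7,3) = 35.
Coefficient = C(7,3) · 2^3 = 35 · 8 = 280.

280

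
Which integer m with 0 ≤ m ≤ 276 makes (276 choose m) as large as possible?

C(276,m) is maximized at m = 276/2 = 138.

138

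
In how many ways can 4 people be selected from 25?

12650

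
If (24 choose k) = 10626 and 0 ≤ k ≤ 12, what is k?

4

C(24,k) increases on 0 ≤ k ≤ 12. C(24,3) = 2024 and C(24,4) = 10626, so k = 4.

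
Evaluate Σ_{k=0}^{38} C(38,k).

Setting x = 1 in (1+x)^38 gives Σ C(38,k) = 2^38 = 274877906944.

274877906944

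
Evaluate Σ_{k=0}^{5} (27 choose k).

1 + 27 + 351 + 2925 + 17550 + 80730 = 101584.

101584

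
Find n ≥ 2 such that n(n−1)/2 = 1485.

55

n(n−1)/2 = 1485 ⇒ n(n−1) = 2970. Since 55·54 = 2970, n = 55.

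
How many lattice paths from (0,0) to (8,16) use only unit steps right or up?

Each path is a sequence of 24 steps with 8 rights: C(24,8) = 735471.

735471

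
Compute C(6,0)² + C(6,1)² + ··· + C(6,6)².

Σ C(6,j)² is the coefficient of x^6 in (1+x)^6(1+x)^6 = (1+x)^12, i.e. C(12,6) = 924.

924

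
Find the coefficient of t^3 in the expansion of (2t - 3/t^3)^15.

-50319360

General term: C(15,j)·(2t)^j·(-3/t^3)^(15-j), with t-exponent 1j − 3(15−j) = 4j − 45.
Set 4j − 45 = 3: j = 12.
C(15,12) = 455; 2^12 = 4096; (-3)^3 = -27.
Coefficient = 455 · 4096 · (-27) = -50319360.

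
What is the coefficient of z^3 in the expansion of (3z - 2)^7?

15120

The general term is C(7,j)·(3z)^j·(-2)^(7-j); the z^3 term has j = 3.
C(7,3) = 35.
Coefficient = C(7,3) · 3^3 · (-2)^4 = 35 · 27 · 16 = 15120.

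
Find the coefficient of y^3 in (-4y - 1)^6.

1280

The general term is C(6,j)·(-4y)^j·(-1)^(6-j); the y^3 term has j = 3.
C(6,3) = 20.
Coefficient = C(6,3) · (-4)^3 · (-1)^3 = 20 · (-64) · (-1) = 1280.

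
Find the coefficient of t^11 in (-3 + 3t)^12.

The general term is C(12,j)·(-3)^j·(3t)^(12-j); the t^11 term has j = 1.
C(12,1) = 12.
Coefficient = C(12,1) · (-3)^1 · 3^11 = 12 · (-3) · 177147 = -6377292.

-6377292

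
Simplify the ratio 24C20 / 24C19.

C(n,k+1)/C(n,k) = (n−k)/(k+1) = (24−19)/(19+1) = 5/20 = 1/4.

1/4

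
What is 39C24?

25140840660

C(39,24) = C(39,15) by symmetry.
C(39,15) = (39·38·37·36·35·34·33·32·31·30·29·28·27·26·25) / 15! = 32876032921054202880000 / 1307674368000 = 25140840660.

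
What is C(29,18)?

C(29,18) = C(29,11) by symmetry.
C(29,11) = (29·28·27·26·25·24·23·22·21·20·19) / 11! = 1381013105472000 / 39916800 = 34597290.

34597290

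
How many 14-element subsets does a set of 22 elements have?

319770

C(22,14) = C(22,8) by symmetry.
C(22,8) = (22·21·20·19·18·17·16·15) / 8! = 12893126400 / 40320 = 319770.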